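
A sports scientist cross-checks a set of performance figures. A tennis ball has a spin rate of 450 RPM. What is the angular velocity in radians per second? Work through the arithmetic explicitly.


Convert RPM to rad/s: multiply by 2*pi and divide by 60
omega = 450 * 2 * pi / 60
= 47.124 rad/s

47.124 rad/s


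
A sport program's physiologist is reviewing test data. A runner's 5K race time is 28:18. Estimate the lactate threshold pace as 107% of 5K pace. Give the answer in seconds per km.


Total race time = 28*60 + 18 = 1698 seconds
5K pace = 1698 / 5 = 339.6 sec/km
LT pace = 339.6 * 1.07 = 363.37 sec/km

363.37 s/km


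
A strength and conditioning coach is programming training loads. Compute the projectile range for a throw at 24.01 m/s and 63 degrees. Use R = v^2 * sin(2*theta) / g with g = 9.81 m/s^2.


Two times the angle = 126 degrees
sin(126) = 0.809017
R = 576.4801 * 0.809017 / 9.81 = 47.542 m

47.542 m


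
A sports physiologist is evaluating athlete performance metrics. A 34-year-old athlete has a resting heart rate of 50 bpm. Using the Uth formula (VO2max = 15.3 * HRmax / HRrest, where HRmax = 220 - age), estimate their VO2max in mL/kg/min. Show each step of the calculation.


HRmax = 220 - 34 = 186 bpm
Ratio = HRmax / HRrest = 186 / 50 = 3.72
VO2max = 15.3 * 3.72 = 56.92 mL/kg/min

56.92 mL/kg/min


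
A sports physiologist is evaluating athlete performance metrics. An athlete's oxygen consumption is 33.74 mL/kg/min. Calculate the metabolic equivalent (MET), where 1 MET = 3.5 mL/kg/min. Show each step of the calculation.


MET = VO2 / 3.5
= 33.74 / 3.5
= 9.64 METs

9.64 METs


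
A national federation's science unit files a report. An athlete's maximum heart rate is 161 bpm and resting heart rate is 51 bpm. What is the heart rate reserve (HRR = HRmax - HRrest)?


HRR = HRmax - HRrest
= 161 - 51
= 110 bpm

110 bpm


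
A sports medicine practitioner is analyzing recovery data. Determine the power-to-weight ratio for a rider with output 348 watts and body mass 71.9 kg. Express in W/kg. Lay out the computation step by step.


P/W = 348 / 71.9 = 4.84 W/kg

4.84 W/kg


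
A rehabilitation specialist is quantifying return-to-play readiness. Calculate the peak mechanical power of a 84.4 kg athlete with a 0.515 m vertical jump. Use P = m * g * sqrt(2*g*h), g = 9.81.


First, sqrt(2gh) = sqrt(2 * 9.81 * 0.515)
= sqrt(10.1043) = 3.178726 m/s
Power = 84.4 * 9.81 * 3.178726 = 2631.87 W

2631.87 W


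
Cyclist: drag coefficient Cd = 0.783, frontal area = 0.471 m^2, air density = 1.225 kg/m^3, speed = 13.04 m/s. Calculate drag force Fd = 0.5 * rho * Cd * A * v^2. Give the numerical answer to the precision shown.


v^2 = 13.04^2 = 170.0416
Fd = 0.5 * 1.225 * 0.783 * 0.471 * 170.0416
= 38.41 N

38.41 N


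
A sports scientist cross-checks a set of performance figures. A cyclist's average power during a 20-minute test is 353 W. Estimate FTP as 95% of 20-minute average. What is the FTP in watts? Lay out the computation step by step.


FTP = 20-min power * 0.95
= 353 * 0.95
= 335.35 W

335.35 W


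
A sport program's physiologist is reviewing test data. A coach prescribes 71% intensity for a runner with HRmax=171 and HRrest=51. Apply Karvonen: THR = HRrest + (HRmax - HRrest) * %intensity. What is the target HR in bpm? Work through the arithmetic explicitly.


Heart rate reserve = 171 - 51 = 120
Intensity fraction = 71 / 100 = 0.71
THR = 51 + 120 * 0.71 = 136.2 bpm

136.2 bpm


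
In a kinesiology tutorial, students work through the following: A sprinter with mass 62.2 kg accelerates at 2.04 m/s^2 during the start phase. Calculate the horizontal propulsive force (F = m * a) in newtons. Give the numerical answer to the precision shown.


F = m * a
= 62.2 * 2.04
= 126.89 N

126.89 N


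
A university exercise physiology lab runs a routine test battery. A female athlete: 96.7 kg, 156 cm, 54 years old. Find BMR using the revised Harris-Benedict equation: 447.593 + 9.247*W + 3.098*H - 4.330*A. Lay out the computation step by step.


Intercept = 447.593
Weight contribution = 9.247 * 96.7 = 894.1849
Height contribution = 3.098 * 156 = 483.288
Age contribution = 4.33 * 54 = 233.82
BMR = 447.593 + 894.1849 + 483.288 - 233.82
= 1591.25 kcal/day

1591.25 kcal/day


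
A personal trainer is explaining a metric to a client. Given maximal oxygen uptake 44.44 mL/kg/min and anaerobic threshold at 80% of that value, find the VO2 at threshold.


Percentage as decimal = 0.8
VO2 at AT = 44.44 * 0.8 = 35.55 mL/kg/min

35.55 mL/kg/min


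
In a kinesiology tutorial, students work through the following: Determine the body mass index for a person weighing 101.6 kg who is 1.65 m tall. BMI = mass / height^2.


BMI = mass / height^2
= 101.6 / 1.65^2
= 101.6 / 2.7225
= 37.32 kg/m^2

37.32 kg/m^2


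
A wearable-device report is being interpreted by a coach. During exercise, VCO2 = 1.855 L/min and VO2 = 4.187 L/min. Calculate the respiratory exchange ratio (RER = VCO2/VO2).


RER = VCO2 / VO2
= 1.855 / 4.187
= 0.443

0.443


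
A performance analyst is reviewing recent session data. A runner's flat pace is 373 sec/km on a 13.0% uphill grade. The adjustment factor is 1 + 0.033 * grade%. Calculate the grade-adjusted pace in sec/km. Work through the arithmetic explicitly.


Factor = 1 + 0.033 * 13.0 = 1.429
Adjusted pace = 373 * 1.429
= 533.02 sec/km

533.02 s/km


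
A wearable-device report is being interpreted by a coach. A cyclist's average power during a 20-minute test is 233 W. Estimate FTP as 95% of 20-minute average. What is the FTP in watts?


FTP = 20-min power * 0.95
= 233 * 0.95
= 221.35 W

221.35 W


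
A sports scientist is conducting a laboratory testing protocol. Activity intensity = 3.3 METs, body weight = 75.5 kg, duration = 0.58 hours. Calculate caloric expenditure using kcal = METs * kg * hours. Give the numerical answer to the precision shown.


kcal = 3.3 * 75.5 * 0.58
= 249.15 * 0.58
= 144.51 kcal

144.51 kcal


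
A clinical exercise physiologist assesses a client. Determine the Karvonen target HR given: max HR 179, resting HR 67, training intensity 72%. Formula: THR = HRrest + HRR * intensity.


HRR = HRmax - HRrest = 179 - 67 = 112
THR = 67 + 112 * 0.72
= 147.64 bpm

147.64 bpm


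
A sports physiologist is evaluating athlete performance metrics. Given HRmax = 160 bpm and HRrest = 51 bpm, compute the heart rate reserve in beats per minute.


Heart rate reserve = maximum HR minus resting HR
HRR = 160 - 51 = 109 bpm

109 bpm


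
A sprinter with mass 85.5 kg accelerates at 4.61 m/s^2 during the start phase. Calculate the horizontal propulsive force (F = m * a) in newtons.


F = m * a
= 85.5 * 4.61
= 394.16 N

394.16 N


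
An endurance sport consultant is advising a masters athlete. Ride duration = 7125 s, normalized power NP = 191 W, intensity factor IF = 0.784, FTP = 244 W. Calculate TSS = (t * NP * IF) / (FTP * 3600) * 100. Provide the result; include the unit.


Numerator = 7125 * 191 * 0.784 = 1066926.0
Denominator = 244 * 3600 = 878400
TSS = 1066926.0 / 878400 * 100
= 121.46

121.46 TSS


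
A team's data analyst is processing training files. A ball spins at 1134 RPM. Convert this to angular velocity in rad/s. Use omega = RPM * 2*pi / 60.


omega = 1134 * 2 * pi / 60
= 1134 * 6.28318531 / 60
= 7125.132 / 60
= 118.752 rad/s

118.752 rad/s


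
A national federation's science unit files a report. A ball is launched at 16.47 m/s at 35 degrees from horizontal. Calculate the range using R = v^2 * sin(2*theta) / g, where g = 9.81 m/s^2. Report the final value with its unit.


sin(2 * 35) = sin(70) = 0.939693
v^2 = 16.47^2 = 271.2609
R = 271.2609 * 0.939693 / 9.81
= 25.984 m

25.984 m


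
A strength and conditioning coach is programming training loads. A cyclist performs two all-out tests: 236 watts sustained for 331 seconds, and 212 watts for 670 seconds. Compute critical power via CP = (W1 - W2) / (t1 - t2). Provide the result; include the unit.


W1 = P1 * t1 = 236 * 331 = 78116 J
W2 = P2 * t2 = 212 * 670 = 142040 J
CP = (78116 - 142040) / (331 - 670)
= 188.57 W

188.57 W


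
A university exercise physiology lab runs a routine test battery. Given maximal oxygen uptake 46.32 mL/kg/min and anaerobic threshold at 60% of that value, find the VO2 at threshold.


Percentage as decimal = 0.6
VO2 at AT = 46.32 * 0.6 = 27.79 mL/kg/min

27.79 mL/kg/min


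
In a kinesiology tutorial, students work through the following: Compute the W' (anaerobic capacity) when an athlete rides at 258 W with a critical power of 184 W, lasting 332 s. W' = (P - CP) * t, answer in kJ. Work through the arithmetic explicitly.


Above-CP power = 74 W
Duration = 332 s
W' = 74 * 332 = 24568 J
Convert: 24568 / 1000 = 24.568 kJ

24.568 kJ


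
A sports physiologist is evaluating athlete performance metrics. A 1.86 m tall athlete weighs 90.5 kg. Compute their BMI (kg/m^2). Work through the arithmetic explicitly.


height^2 = 3.4596 m^2
BMI = 90.5 / 3.4596 = 26.16 kg/m^2

26.16 kg/m^2


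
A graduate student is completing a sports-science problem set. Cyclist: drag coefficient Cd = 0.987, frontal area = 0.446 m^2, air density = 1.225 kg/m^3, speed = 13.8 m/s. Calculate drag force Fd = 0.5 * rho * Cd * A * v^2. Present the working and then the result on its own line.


v^2 = 13.8^2 = 190.44
Fd = 0.5 * 1.225 * 0.987 * 0.446 * 190.44
= 51.347 N

51.347 N


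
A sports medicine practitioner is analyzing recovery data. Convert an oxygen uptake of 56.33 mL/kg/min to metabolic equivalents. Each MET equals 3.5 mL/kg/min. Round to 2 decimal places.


One MET = 3.5 mL/kg/min
Number of METs = 56.33 / 3.5
= 16.09 METs

16.09 METs


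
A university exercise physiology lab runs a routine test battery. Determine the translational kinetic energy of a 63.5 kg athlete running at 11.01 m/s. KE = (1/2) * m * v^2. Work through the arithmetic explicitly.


KE = 0.5 * m * v^2
= 0.5 * 63.5 * 11.01^2
= 0.5 * 63.5 * 121.2201
= 3848.74 J

3848.74 J


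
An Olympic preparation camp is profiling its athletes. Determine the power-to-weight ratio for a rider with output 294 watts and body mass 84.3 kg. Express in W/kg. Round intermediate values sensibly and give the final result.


P/W = 294 / 84.3 = 3.488 W/kg

3.488 W/kg


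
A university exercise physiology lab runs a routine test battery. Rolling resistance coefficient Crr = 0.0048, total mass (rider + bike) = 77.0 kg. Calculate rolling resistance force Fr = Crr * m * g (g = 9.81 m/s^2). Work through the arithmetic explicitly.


Fr = Crr * m * g
= 0.0048 * 77.0 * 9.81
= 3.626 N

3.626 N


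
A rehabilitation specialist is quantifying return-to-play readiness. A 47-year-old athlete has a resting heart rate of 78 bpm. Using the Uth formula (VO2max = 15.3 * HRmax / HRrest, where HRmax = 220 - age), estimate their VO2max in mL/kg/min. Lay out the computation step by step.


HRmax = 220 - 47 = 173 bpm
Ratio = HRmax / HRrest = 173 / 78 = 2.2179
VO2max = 15.3 * 2.2179 = 33.93 mL/kg/min

33.93 mL/kg/min


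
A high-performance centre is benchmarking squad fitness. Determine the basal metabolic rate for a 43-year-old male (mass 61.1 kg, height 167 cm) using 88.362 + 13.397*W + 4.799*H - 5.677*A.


BMR = 88.362 + 13.397*61.1 + 4.799*167 - 5.677*43
= 1464.24 kcal/day

1464.24 kcal/day


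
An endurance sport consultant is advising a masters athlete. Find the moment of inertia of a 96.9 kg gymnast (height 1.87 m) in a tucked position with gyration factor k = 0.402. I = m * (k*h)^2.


Radius of gyration = 0.402 * 1.87 = 0.75174 m
I = 96.9 * 0.75174^2
= 96.9 * 0.565113
= 54.759 kg*m^2

54.759 kg*m^2


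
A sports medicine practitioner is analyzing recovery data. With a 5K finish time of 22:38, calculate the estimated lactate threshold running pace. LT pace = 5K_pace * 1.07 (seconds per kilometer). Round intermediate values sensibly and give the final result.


Race duration = 1358 s for 5 km
Average pace = 1358 / 5 = 271.6 s/km
LT pace = 271.6 * 1.07
= 290.61 s/km

290.61 s/km


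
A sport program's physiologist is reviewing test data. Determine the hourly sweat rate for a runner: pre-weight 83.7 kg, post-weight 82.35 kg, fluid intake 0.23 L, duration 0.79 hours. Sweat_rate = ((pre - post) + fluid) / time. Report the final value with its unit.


Mass lost = 83.7 - 82.35 = 1.35 kg
Add fluid consumed: 1.35 + 0.23 = 1.58 L total sweat
Sweat rate = 1.58 / 0.79 = 2.0 L/h

2.0 L/h


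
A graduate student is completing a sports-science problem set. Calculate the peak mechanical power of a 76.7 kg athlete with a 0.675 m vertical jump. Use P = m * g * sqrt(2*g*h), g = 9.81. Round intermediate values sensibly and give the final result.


First, sqrt(2gh) = sqrt(2 * 9.81 * 0.675)
= sqrt(13.2435) = 3.639162 m/s
Power = 76.7 * 9.81 * 3.639162 = 2738.2 W

2738.2 W


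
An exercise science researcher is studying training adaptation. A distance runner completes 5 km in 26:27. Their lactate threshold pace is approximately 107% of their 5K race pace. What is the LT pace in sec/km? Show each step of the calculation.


Convert to seconds: 26 min 27 s = 1587 s
Pace per km = 1587 / 5 = 317.4 s/km
LT pace = 317.4 * 1.07 = 339.62 s/km

339.62 s/km


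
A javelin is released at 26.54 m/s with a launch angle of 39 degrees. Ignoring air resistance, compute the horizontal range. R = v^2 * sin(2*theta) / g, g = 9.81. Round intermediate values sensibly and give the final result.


Launch speed squared = 704.3716
sin(2 * 39 deg) = 0.978148
Range = 704.3716 * 0.978148 / 9.81
= 70.232 m

70.232 m


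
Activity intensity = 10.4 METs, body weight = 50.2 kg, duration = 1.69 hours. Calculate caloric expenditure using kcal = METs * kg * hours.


kcal = 10.4 * 50.2 * 1.69
= 522.08 * 1.69
= 882.32 kcal

882.32 kcal


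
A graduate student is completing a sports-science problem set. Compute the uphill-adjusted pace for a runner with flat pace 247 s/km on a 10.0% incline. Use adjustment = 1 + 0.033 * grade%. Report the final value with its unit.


Adjustment factor = 1 + 0.033 * 10.0 = 1.33
Grade-adjusted pace = 247 * 1.33 = 328.51 s/km

328.51 s/km


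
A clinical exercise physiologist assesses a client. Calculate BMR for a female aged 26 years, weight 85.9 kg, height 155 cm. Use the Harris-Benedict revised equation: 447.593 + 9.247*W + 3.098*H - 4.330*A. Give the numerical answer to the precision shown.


Substituting values:
W term = 9.247 * 85.9 = 794.3173
H term = 3.098 * 155 = 480.19
A term = 4.330 * 26 = 112.58
BMR = 1609.52 kcal/day

1609.52 kcal/day


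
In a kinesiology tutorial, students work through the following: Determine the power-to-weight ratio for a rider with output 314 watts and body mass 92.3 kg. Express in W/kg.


P/W = 314 / 92.3 = 3.402 W/kg

3.402 W/kg


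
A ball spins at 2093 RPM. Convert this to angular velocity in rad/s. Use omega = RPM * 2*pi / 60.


omega = 2093 * 2 * pi / 60
= 2093 * 6.28318531 / 60
= 13150.707 / 60
= 219.178 rad/s

219.178 rad/s


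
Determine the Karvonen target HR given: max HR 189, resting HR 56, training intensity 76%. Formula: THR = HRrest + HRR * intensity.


HRR = HRmax - HRrest = 189 - 56 = 133
THR = 56 + 133 * 0.76
= 157.08 bpm

157.08 bpm


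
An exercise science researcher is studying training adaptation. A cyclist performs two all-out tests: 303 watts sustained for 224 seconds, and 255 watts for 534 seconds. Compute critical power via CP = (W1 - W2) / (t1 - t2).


W1 = P1 * t1 = 303 * 224 = 67872 J
W2 = P2 * t2 = 255 * 534 = 136170 J
CP = (67872 - 136170) / (224 - 534)
= 220.32 W

220.32 W


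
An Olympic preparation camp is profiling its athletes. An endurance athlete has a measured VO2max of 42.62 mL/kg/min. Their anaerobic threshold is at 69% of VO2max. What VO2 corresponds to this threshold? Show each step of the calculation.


Anaerobic threshold VO2 = VO2max * 69%
= 42.62 * 0.69
= 29.41 mL/kg/min

29.41 mL/kg/min


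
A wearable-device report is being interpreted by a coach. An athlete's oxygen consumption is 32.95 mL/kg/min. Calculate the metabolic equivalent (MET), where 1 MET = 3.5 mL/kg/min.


MET = VO2 / 3.5
= 32.95 / 3.5
= 9.41 METs

9.41 METs


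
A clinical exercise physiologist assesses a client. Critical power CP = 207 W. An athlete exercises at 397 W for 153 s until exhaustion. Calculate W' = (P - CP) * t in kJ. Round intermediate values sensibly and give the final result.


P - CP = 397 - 207 = 190 W
W' = 190 * 153 = 29070 J
= 29070 / 1000 = 29.07 kJ

29.07 kJ


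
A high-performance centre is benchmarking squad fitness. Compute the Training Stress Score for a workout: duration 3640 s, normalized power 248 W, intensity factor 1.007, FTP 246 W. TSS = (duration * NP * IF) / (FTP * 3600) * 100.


Product = 3640 * 248 * 1.007 = 909039.04
Base = 246 * 3600 = 885600
TSS = 909039.04 / 885600 * 100 = 102.65

102.65 TSS


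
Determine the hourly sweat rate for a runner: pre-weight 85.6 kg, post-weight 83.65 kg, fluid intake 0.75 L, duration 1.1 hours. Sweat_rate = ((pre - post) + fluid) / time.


Mass lost = 85.6 - 83.65 = 1.95 kg
Add fluid consumed: 1.95 + 0.75 = 2.7 L total sweat
Sweat rate = 2.7 / 1.1 = 2.455 L/h

2.455 L/h


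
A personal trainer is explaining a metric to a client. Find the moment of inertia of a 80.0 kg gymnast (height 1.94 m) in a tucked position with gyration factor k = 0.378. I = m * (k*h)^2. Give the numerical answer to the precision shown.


Radius of gyration = 0.378 * 1.94 = 0.73332 m
I = 80.0 * 0.73332^2
= 80.0 * 0.537758
= 43.021 kg*m^2

43.021 kg*m^2


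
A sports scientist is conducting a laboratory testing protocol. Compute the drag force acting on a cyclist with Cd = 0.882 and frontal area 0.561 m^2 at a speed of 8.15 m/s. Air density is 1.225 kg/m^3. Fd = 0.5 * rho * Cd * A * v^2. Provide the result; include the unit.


Step 1: v^2 = 66.4225
Step 2: Fd = 0.5 * 1.225 * 0.882 * 0.561 * 66.4225
= 20.13 N

20.13 N


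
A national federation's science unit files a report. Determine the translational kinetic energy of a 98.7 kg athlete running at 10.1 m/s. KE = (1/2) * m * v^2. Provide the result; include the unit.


KE = 0.5 * m * v^2
= 0.5 * 98.7 * 10.1^2
= 0.5 * 98.7 * 102.01
= 5034.19 J

5034.19 J


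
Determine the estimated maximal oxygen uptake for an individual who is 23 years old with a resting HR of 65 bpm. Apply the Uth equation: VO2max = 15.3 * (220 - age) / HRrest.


HRmax = 220 - 23 = 197
VO2max = 15.3 * (197 / 65)
= 15.3 * 3.0308
= 46.37 mL/kg/min

46.37 mL/kg/min


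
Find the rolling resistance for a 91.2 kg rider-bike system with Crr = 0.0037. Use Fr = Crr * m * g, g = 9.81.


m * g = 91.2 * 9.81 = 894.672 N
Fr = 0.0037 * 894.672 = 3.31 N

3.31 N


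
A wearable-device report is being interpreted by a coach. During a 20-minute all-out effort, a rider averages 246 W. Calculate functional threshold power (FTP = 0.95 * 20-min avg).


FTP = 0.95 * 246
= 233.7 W

233.7 W


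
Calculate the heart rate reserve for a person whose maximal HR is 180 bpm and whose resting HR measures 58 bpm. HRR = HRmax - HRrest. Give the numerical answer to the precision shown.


HRmax = 180 bpm
HRrest = 58 bpm
HRR = 180 - 58 = 122 bpm

122 bpm


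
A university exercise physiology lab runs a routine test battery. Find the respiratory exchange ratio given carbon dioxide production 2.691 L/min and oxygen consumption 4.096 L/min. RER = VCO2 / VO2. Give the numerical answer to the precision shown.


VCO2 = 2.691 L/min
VO2 = 4.096 L/min
RER = 2.691 / 4.096 = 0.657

0.657


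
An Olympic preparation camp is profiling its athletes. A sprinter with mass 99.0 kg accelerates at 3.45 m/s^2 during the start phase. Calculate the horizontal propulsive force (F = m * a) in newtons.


F = m * a
= 99.0 * 3.45
= 341.55 N

341.55 N


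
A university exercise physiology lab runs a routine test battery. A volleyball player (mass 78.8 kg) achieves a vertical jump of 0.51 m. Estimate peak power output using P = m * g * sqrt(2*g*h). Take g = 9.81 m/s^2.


2 * g * h = 2 * 9.81 * 0.51 = 10.0062
sqrt(10.0062) = 3.163258 m/s
P = 78.8 * 9.81 * 3.163258 = 2445.29 W

2445.29 W


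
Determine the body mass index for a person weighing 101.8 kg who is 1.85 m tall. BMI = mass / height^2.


BMI = mass / height^2
= 101.8 / 1.85^2
= 101.8 / 3.4225
= 29.74 kg/m^2

29.74 kg/m^2


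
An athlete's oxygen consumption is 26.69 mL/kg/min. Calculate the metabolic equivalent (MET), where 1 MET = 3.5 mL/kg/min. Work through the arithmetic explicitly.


MET = VO2 / 3.5
= 26.69 / 3.5
= 7.63 METs

7.63 METs


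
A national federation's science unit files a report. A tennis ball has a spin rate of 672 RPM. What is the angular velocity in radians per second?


Convert RPM to rad/s: multiply by 2*pi and divide by 60
omega = 672 * 2 * pi / 60
= 70.372 rad/s

70.372 rad/s


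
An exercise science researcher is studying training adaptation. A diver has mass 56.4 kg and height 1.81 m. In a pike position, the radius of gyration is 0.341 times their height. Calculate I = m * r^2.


r = 0.341 * 1.81 = 0.61721 m
I = m * r^2 = 56.4 * 0.380948 = 21.485 kg*m^2

21.485 kg*m^2


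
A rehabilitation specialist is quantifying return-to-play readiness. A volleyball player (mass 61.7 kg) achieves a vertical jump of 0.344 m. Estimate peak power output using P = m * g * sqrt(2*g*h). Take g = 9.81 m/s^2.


2 * g * h = 2 * 9.81 * 0.344 = 6.74928
sqrt(6.74928) = 2.597938 m/s
P = 61.7 * 9.81 * 2.597938 = 1572.47 W

1572.47 W


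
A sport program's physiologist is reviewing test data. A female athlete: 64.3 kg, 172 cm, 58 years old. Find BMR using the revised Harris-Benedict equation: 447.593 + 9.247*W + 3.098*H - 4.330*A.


Intercept = 447.593
Weight contribution = 9.247 * 64.3 = 594.5821
Height contribution = 3.098 * 172 = 532.856
Age contribution = 4.33 * 58 = 251.14
BMR = 447.593 + 594.5821 + 532.856 - 251.14
= 1323.89 kcal/day

1323.89 kcal/day


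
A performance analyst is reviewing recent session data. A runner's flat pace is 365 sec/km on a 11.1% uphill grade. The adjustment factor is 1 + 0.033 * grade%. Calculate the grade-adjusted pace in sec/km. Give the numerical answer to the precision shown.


Factor = 1 + 0.033 * 11.1 = 1.3663
Adjusted pace = 365 * 1.3663
= 498.7 sec/km

498.7 s/km


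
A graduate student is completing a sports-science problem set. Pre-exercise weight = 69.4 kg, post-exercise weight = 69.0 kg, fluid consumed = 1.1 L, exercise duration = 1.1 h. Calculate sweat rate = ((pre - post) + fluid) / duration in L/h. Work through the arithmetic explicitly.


Weight loss = 69.4 - 69.0 = 0.4 kg (approx L)
Total sweat = 0.4 + 1.1 = 1.5 L
Sweat rate = 1.5 / 1.1 = 1.364 L/h

1.364 L/h


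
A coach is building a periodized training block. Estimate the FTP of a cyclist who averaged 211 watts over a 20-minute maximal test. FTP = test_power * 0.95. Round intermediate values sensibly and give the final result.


FTP = 211 * 0.95 = 200.45 W

200.45 W


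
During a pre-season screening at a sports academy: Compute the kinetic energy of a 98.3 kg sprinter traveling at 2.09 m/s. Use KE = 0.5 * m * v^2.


Velocity squared = 4.3681
KE = 0.5 * 98.3 * 4.3681 = 214.69 J

214.69 J


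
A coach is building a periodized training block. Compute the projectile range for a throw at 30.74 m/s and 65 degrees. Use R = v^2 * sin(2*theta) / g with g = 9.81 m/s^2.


Two times the angle = 130 degrees
sin(130) = 0.766044
R = 944.9476 * 0.766044 / 9.81 = 73.789 m

73.789 m


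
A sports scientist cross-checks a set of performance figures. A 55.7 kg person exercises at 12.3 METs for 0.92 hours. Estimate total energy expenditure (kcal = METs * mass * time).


Energy = METs * mass(kg) * time(h)
= 12.3 * 55.7 * 0.92
= 630.3 kcal

630.3 kcal


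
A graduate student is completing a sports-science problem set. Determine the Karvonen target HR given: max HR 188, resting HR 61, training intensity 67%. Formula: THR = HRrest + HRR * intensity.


HRR = HRmax - HRrest = 188 - 61 = 127
THR = 61 + 127 * 0.67
= 146.09 bpm

146.09 bpm


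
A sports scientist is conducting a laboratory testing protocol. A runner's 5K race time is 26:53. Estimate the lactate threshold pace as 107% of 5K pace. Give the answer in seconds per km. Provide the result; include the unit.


Total race time = 26*60 + 53 = 1613 seconds
5K pace = 1613 / 5 = 322.6 sec/km
LT pace = 322.6 * 1.07 = 345.18 sec/km

345.18 s/km


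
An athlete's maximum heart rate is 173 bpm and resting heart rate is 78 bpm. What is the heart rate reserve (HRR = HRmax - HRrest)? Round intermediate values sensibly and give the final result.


HRR = HRmax - HRrest
= 173 - 78
= 95 bpm

95 bpm


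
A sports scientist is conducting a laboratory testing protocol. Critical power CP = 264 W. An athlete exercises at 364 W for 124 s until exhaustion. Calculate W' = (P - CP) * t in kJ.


P - CP = 364 - 264 = 100 W
W' = 100 * 124 = 12400 J
= 12400 / 1000 = 12.4 kJ

12.4 kJ


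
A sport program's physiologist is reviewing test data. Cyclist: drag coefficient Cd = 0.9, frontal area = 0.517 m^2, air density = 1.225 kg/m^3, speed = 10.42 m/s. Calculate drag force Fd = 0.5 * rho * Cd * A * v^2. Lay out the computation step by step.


v^2 = 10.42^2 = 108.5764
Fd = 0.5 * 1.225 * 0.9 * 0.517 * 108.5764
= 30.944 N

30.944 N


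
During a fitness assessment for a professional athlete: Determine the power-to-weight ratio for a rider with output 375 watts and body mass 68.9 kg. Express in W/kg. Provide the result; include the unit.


P/W = 375 / 68.9 = 5.443 W/kg

5.443 W/kg


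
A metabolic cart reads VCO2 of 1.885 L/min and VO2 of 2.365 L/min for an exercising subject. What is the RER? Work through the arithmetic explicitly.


RER = VCO2 / VO2 = 1.885 / 2.365 = 0.797

0.797


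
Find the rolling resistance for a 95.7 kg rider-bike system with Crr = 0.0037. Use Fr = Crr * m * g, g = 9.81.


m * g = 95.7 * 9.81 = 938.817 N
Fr = 0.0037 * 938.817 = 3.474 N

3.474 N


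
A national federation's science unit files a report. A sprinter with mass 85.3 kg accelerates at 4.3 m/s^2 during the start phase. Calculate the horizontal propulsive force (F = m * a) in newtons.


F = m * a
= 85.3 * 4.3
= 366.79 N

366.79 N


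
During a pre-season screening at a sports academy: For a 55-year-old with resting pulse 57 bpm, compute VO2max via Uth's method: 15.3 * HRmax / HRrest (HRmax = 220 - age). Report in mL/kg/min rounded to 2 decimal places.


Step 1: HRmax = 220 - 55 = 165 bpm
Step 2: Ratio = 165 / 57 = 2.8947
Step 3: VO2max = 15.3 * 2.8947 = 44.29 mL/kg/min

44.29 mL/kg/min


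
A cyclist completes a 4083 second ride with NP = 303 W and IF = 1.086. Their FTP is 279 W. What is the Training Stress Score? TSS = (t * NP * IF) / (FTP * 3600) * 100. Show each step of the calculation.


t * NP * IF = 4083 * 303 * 1.086 = 1343543.814
FTP * 3600 = 1004400
TSS = (1343543.814 / 1004400) * 100 = 133.77

133.77 TSS


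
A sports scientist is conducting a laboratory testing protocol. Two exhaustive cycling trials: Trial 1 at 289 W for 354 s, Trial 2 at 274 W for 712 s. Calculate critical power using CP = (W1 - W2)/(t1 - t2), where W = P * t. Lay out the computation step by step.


W1 = 289 * 354 = 102306 J
W2 = 274 * 712 = 195088 J
CP = (102306 - 195088) / (354 - 712)
= -92782 / -358
= 259.17 W

259.17 W


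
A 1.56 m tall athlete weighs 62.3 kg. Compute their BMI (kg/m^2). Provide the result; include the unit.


height^2 = 2.4336 m^2
BMI = 62.3 / 2.4336 = 25.6 kg/m^2

25.6 kg/m^2


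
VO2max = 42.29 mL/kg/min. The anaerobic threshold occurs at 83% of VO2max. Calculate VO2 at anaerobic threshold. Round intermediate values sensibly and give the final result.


AT fraction = 83 / 100 = 0.83
AT VO2 = 42.29 * 0.83
= 35.1 mL/kg/min

35.1 mL/kg/min


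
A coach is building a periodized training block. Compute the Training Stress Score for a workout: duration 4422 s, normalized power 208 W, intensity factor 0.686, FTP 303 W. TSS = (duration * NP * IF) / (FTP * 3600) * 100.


Product = 4422 * 208 * 0.686 = 630966.336
Base = 303 * 3600 = 1090800
TSS = 630966.336 / 1090800 * 100 = 57.84

57.84 TSS


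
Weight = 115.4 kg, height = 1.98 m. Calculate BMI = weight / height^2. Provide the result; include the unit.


height^2 = 1.98^2 = 3.9204
BMI = 115.4 / 3.9204 = 29.44 kg/m^2

29.44 kg/m^2


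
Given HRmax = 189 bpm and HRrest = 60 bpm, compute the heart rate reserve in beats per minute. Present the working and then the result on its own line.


Heart rate reserve = maximum HR minus resting HR
HRR = 189 - 60 = 129 bpm

129 bpm


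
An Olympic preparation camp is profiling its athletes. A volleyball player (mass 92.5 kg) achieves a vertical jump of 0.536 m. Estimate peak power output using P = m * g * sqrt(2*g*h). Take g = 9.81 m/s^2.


2 * g * h = 2 * 9.81 * 0.536 = 10.51632
sqrt(10.51632) = 3.242888 m/s
P = 92.5 * 9.81 * 3.242888 = 2942.68 W

2942.68 W


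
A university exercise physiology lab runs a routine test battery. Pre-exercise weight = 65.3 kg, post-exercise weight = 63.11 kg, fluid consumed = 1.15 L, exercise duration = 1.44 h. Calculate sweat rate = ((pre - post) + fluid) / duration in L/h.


Weight loss = 65.3 - 63.11 = 2.19 kg (approx L)
Total sweat = 2.19 + 1.15 = 3.34 L
Sweat rate = 3.34 / 1.44 = 2.319 L/h

2.319 L/h


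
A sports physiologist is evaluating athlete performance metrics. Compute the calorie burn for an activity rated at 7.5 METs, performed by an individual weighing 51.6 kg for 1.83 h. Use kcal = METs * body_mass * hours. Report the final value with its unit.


Product of METs and mass = 7.5 * 51.6 = 387.0
Total kcal = 387.0 * 1.83 = 708.21 kcal

708.21 kcal


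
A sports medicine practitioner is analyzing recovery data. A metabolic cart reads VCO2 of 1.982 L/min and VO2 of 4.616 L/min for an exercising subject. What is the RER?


RER = VCO2 / VO2 = 1.982 / 4.616 = 0.4294

0.4294


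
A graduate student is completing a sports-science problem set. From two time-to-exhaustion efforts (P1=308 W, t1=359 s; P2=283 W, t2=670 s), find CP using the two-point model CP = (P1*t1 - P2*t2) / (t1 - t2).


Work in trial 1 = 110572 J
Work in trial 2 = 189610 J
Delta work = -79038 J
Delta time = -311 s
CP = -79038 / -311 = 254.14 W

254.14 W


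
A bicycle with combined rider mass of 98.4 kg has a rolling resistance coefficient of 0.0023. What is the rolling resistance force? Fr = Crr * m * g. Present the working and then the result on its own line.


Fr = 0.0023 * 98.4 * 9.81
= 0.22632 * 9.81
= 2.22 N

2.22 N


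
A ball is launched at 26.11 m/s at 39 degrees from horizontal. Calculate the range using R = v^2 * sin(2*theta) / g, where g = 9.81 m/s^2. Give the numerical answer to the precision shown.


sin(2 * 39) = sin(78) = 0.978148
v^2 = 26.11^2 = 681.7321
R = 681.7321 * 0.978148 / 9.81
= 67.975 m

67.975 m


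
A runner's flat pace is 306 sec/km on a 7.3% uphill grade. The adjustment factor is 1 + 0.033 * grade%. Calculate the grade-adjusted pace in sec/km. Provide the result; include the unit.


Factor = 1 + 0.033 * 7.3 = 1.2409
Adjusted pace = 306 * 1.2409
= 379.72 sec/km

379.72 s/km


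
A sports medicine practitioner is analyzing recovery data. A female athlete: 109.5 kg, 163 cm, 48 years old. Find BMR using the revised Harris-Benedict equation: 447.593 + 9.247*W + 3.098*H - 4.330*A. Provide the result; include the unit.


Intercept = 447.593
Weight contribution = 9.247 * 109.5 = 1012.5465
Height contribution = 3.098 * 163 = 504.974
Age contribution = 4.33 * 48 = 207.84
BMR = 447.593 + 1012.5465 + 504.974 - 207.84
= 1757.27 kcal/day

1757.27 kcal/day


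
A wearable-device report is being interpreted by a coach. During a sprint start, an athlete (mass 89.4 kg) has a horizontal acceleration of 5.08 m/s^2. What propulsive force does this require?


Propulsive force = mass * acceleration
= 89.4 kg * 5.08 m/s^2
= 454.15 N

454.15 N


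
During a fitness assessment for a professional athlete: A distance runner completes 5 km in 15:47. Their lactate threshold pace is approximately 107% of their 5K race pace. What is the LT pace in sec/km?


Convert to seconds: 15 min 47 s = 947 s
Pace per km = 947 / 5 = 189.4 s/km
LT pace = 189.4 * 1.07 = 202.66 s/km

202.66 s/km


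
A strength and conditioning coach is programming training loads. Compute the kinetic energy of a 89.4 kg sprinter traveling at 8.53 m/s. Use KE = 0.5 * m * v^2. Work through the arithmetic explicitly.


Velocity squared = 72.7609
KE = 0.5 * 89.4 * 72.7609 = 3252.41 J

3252.41 J


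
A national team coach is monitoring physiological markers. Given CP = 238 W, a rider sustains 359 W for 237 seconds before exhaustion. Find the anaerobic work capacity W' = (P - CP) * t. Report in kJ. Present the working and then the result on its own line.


Excess power = 359 - 238 = 121 W
Work above CP = 121 * 237 = 28677 J
W' = 28.677 kJ

28.677 kJ


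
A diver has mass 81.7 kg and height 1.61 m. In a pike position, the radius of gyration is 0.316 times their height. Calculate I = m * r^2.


r = 0.316 * 1.61 = 0.50876 m
I = m * r^2 = 81.7 * 0.258837 = 21.147 kg*m^2

21.147 kg*m^2


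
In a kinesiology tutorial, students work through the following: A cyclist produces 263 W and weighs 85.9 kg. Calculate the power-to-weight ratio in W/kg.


P/W = power / mass
= 263 / 85.9
= 3.062 W/kg

3.062 W/kg


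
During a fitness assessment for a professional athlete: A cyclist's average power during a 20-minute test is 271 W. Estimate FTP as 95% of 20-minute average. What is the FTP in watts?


FTP = 20-min power * 0.95
= 271 * 0.95
= 257.45 W

257.45 W


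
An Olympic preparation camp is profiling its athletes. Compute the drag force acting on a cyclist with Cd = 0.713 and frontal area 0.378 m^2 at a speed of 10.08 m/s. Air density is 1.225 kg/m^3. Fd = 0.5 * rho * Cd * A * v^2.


Step 1: v^2 = 101.6064
Step 2: Fd = 0.5 * 1.225 * 0.713 * 0.378 * 101.6064
= 16.773 N

16.773 N


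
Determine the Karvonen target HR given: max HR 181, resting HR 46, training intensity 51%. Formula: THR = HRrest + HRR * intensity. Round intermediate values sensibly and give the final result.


HRR = HRmax - HRrest = 181 - 46 = 135
THR = 46 + 135 * 0.51
= 114.85 bpm

114.85 bpm


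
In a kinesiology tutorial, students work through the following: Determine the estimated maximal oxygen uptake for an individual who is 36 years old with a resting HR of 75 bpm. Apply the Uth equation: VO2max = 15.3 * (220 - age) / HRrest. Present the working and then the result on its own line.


HRmax = 220 - 36 = 184
VO2max = 15.3 * (184 / 75)
= 15.3 * 2.4533
= 37.54 mL/kg/min

37.54 mL/kg/min


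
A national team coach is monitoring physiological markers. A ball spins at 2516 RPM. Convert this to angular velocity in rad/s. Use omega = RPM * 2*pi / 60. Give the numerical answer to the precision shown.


omega = 2516 * 2 * pi / 60
= 2516 * 6.28318531 / 60
= 15808.494 / 60
= 263.475 rad/s

263.475 rad/s


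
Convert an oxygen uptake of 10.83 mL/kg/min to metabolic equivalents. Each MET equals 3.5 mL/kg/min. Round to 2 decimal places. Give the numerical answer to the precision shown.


One MET = 3.5 mL/kg/min
Number of METs = 10.83 / 3.5
= 3.09 METs

3.09 METs


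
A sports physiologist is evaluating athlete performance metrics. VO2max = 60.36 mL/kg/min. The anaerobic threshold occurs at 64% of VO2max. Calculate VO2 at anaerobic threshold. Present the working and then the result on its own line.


AT fraction = 64 / 100 = 0.64
AT VO2 = 60.36 * 0.64
= 38.63 mL/kg/min

38.63 mL/kg/min


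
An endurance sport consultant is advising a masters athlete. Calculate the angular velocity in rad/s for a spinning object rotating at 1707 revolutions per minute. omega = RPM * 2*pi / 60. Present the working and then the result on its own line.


omega = RPM * 2*pi / 60
= 1707 * 6.28318531 / 60
= 178.757 rad/s

178.757 rad/s


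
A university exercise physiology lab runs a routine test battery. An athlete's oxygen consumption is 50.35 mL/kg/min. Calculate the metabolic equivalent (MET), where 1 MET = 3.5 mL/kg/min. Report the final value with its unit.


MET = VO2 / 3.5
= 50.35 / 3.5
= 14.39 METs

14.39 METs


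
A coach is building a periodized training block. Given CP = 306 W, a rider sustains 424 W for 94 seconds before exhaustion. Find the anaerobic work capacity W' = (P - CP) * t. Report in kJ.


Excess power = 424 - 306 = 118 W
Work above CP = 118 * 94 = 11092 J
W' = 11.092 kJ

11.092 kJ


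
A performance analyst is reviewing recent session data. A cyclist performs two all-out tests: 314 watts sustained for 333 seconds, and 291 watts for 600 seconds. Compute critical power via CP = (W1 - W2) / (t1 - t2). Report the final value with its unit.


W1 = P1 * t1 = 314 * 333 = 104562 J
W2 = P2 * t2 = 291 * 600 = 174600 J
CP = (104562 - 174600) / (333 - 600)
= 262.31 W

262.31 W


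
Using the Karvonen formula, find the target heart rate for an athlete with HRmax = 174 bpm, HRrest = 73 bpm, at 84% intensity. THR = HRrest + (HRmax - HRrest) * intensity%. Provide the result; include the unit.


HRR = 174 - 73 = 101
THR = 73 + 101 * 0.84
= 73 + 84.84
= 157.84 bpm

157.84 bpm


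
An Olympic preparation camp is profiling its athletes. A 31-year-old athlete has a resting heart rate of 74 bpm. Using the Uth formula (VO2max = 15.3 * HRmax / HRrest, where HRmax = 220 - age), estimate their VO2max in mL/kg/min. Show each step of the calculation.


HRmax = 220 - 31 = 189 bpm
Ratio = HRmax / HRrest = 189 / 74 = 2.5541
VO2max = 15.3 * 2.5541 = 39.08 mL/kg/min

39.08 mL/kg/min


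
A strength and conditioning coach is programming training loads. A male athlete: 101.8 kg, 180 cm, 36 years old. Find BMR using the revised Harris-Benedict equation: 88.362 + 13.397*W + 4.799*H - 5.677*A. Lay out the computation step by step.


Intercept = 88.362
Weight contribution = 13.397 * 101.8 = 1363.8146
Height contribution = 4.799 * 180 = 863.82
Age contribution = 5.677 * 36 = 204.372
BMR = 88.362 + 1363.8146 + 863.82 - 204.372
= 2111.62 kcal/day

2111.62 kcal/day


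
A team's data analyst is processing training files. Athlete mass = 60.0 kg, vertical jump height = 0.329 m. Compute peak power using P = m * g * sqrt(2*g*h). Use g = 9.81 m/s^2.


sqrt(2 * 9.81 * 0.329) = sqrt(6.45498) = 2.540665 m/s
P = 60.0 * 9.81 * 2.540665
= 1495.44 W

1495.44 W


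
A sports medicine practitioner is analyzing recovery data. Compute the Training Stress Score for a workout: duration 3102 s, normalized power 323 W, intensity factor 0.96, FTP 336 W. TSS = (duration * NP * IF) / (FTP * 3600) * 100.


Product = 3102 * 323 * 0.96 = 961868.16
Base = 336 * 3600 = 1209600
TSS = 961868.16 / 1209600 * 100 = 79.52

79.52 TSS


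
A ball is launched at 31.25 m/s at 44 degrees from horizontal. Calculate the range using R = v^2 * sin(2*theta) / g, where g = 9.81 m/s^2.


sin(2 * 44) = sin(88) = 0.999391
v^2 = 31.25^2 = 976.5625
R = 976.5625 * 0.999391 / 9.81
= 99.487 m

99.487 m


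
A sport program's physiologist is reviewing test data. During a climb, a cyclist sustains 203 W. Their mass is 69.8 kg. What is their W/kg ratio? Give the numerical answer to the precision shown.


Power-to-weight = 203 W / 69.8 kg
= 2.908 W/kg

2.908 W/kg


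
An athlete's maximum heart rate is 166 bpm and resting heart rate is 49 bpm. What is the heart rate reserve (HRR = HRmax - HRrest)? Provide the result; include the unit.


HRR = HRmax - HRrest
= 166 - 49
= 117 bpm

117 bpm


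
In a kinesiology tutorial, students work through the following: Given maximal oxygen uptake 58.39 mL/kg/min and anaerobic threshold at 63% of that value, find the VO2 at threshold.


Percentage as decimal = 0.63
VO2 at AT = 58.39 * 0.63 = 36.79 mL/kg/min

36.79 mL/kg/min


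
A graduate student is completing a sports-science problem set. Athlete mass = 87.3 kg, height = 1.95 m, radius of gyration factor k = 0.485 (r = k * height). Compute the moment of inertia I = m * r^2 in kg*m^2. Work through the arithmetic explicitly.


r = k * height = 0.485 * 1.95 = 0.94575 m
r^2 = 0.94575^2 = 0.894443
I = 87.3 * 0.894443 = 78.085 kg*m^2

78.085 kg*m^2
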